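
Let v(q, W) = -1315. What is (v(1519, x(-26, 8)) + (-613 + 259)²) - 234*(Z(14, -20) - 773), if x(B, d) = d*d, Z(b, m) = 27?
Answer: 298565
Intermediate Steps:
x(B, d) = d²
(v(1519, x(-26, 8)) + (-613 + 259)²) - 234*(Z(14, -20) - 773) = (-1315 + (-613 + 259)²) - 234*(27 - 773) = (-1315 + (-354)²) - 234*(-746) = (-1315 + 125316) + 174564 = 124001 + 174564 = 298565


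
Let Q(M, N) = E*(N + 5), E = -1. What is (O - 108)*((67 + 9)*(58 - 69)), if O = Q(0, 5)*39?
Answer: 416328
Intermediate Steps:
Q(M, N) = -5 - N (Q(M, N) = -(N + 5) = -(5 + N) = -5 - N)
O = -390 (O = (-5 - 1*5)*39 = (-5 - 5)*39 = -10*39 = -390)
(O - 108)*((67 + 9)*(58 - 69)) = (-390 - 108)*((67 + 9)*(58 - 69)) = -37848*(-11) = -498*(-836) = 416328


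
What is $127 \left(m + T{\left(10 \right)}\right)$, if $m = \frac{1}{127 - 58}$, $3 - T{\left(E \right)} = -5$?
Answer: $\frac{70231}{69} \approx 1017.8$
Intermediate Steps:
$T{\left(E \right)} = 8$ ($T{\left(E \right)} = 3 - -5 = 3 + 5 = 8$)
$m = \frac{1}{69} \approx 0.014493$
$127 \left(m + T{\left(10 \right)}\right) = 127 \left(\frac{1}{69} + 8\right) = 127 \cdot \frac{553}{69} = \frac{70231}{69}$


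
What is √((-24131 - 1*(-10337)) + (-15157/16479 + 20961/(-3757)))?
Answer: 5*I*√813501813649954/1213953 ≈ 117.48*I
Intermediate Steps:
√((-24131 - 1*(-10337)) + (-15157/16479 + 20961/(-3757))) = √((-24131 + 10337) + (-15157*1/16479 + 20961*(-1/3757))) = √(-13794 + (-15157/16479 - 1233/221)) = √(-13794 - 23668304/3641859) = √(-50259471350/3641859) = 5*I*√813501813649954/1213953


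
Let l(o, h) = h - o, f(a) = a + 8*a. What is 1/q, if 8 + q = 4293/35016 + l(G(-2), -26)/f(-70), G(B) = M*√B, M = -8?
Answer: -35309534400840/276691521866803 + 57218945280*I*√2/276691521866803 ≈ -0.12761 + 0.00029245*I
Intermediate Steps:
f(a) = 9*a
G(B) = -8*√B
q = -28810939/3676680 - 4*I*√2/315 (q = -8 + (4293/35016 + (-26 - (-8)*√(-2))/((9*(-70)))) = -8 + (4293*(1/35016) + (-26 - (-8)*I*√2)/(-630)) = -8 + (1431/11672 + (-26 - (-8)*I*√2)*(-1/630)) = -8 + (1431/11672 + (-26 + 8*I*√2)*(-1/630)) = -8 + (1431/11672 + (13/315 - 4*I*√2/315)) = -8 + (602501/3676680 - 4*I*√2/315) = -28810939/3676680 - 4*I*√2/315 ≈ -7.8361 - 0.017958*I)
1/q = 1/(-28810939/3676680 - 4*I*√2/315)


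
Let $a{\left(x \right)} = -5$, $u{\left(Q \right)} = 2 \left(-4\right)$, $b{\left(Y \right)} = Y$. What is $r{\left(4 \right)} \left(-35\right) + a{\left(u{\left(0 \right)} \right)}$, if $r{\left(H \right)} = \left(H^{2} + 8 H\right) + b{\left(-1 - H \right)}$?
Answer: $-1510$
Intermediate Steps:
$u{\left(Q \right)} = -8$
$r{\left(H \right)} = -1 + H^{2} + 7 H$ ($r{\left(H \right)} = \left(H^{2} + 8 H\right) - \left(1 + H\right) = -1 + H^{2} + 7 H$)
$r{\left(4 \right)} \left(-35\right) + a{\left(u{\left(0 \right)} \right)} = \left(-1 + 4^{2} + 7 \cdot 4\right) \left(-35\right) - 5 = \left(-1 + 16 + 28\right) \left(-35\right) - 5 = 43 \left(-35\right) - 5 = -1505 - 5 = -1510$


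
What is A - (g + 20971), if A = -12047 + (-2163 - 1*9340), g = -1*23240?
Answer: -21281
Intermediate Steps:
g = -23240
A = -23550 (A = -12047 + (-2163 - 9340) = -12047 - 11503 = -23550)
A - (g + 20971) = -23550 - (-23240 + 20971) = -23550 - 1*(-2269) = -23550 + 2269 = -21281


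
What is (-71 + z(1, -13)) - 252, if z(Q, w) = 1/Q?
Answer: -322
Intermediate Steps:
(-71 + z(1, -13)) - 252 = (-71 + 1/1) - 252 = (-71 + 1) - 252 = -70 - 252 = -322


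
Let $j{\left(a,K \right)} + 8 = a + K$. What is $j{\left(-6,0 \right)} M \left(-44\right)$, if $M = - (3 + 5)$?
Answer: $-4928$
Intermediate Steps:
$j{\left(a,K \right)} = -8 + K + a$ ($j{\left(a,K \right)} = -8 + \left(a + K\right) = -8 + \left(K + a\right) = -8 + K + a$)
$M = -8$ ($M = \left(-1\right) 8 = -8$)
$j{\left(-6,0 \right)} M \left(-44\right) = \left(-8 + 0 - 6\right) \left(-8\right) \left(-44\right) = \left(-14\right) \left(-8\right) \left(-44\right) = 112 \left(-44\right) = -4928$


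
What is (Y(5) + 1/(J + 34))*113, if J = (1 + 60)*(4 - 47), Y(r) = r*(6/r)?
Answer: 1755229/2589 ≈ 677.96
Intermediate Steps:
Y(r) = 6
J = -2623 (J = 61*(-43) = -2623)
(Y(5) + 1/(J + 34))*113 = (6 + 1/(-2623 + 34))*113 = (6 + 1/(-2589))*113 = (6 - 1/2589)*113 = (15533/2589)*113 = 1755229/2589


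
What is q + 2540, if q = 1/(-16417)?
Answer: 41699179/16417 ≈ 2540.0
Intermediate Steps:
q = -1/16417 ≈ -6.0912e-5
q + 2540 = -1/16417 + 2540 = 41699179/16417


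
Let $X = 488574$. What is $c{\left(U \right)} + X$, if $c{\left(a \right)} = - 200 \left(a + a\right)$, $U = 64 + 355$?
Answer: $320974$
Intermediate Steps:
$U = 419$
$c{\left(a \right)} = - 400 a$ ($c{\left(a \right)} = - 200 \cdot 2 a = - 400 a$)
$c{\left(U \right)} + X = \left(-400\right) 419 + 488574 = -167600 + 488574 = 320974$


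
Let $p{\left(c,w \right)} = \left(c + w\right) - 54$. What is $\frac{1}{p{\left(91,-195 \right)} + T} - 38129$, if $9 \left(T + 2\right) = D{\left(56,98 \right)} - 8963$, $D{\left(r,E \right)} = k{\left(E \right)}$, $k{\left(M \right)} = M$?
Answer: $- \frac{43657706}{1145} \approx -38129.0$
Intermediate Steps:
$p{\left(c,w \right)} = -54 + c + w$
$D{\left(r,E \right)} = E$
$T = -987$ ($T = -2 + \frac{98 - 8963}{9} = -2 + \frac{1}{9} \left(-8865\right) = -2 - 985 = -987$)
$\frac{1}{p{\left(91,-195 \right)} + T} - 38129 = \frac{1}{\left(-54 + 91 - 195\right) - 987} - 38129 = \frac{1}{-158 - 987} - 38129 = \frac{1}{-1145} - 38129 = - \frac{1}{1145} - 38129 = - \frac{43657706}{1145}$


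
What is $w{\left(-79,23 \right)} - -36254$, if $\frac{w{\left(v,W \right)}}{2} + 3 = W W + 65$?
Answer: $37436$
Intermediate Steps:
$w{\left(v,W \right)} = 124 + 2 W^{2}$ ($w{\left(v,W \right)} = -6 + 2 \left(W W + 65\right) = -6 + 2 \left(W^{2} + 65\right) = -6 + 2 \left(65 + W^{2}\right) = -6 + \left(130 + 2 W^{2}\right) = 124 + 2 W^{2}$)
$w{\left(-79,23 \right)} - -36254 = \left(124 + 2 \cdot 23^{2}\right) - -36254 = \left(124 + 2 \cdot 529\right) + 36254 = \left(124 + 1058\right) + 36254 = 1182 + 36254 = 37436$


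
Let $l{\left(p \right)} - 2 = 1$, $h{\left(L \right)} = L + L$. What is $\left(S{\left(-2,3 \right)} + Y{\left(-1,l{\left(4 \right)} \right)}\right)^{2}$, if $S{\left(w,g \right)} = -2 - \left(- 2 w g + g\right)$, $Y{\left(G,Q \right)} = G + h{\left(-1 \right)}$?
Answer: $400$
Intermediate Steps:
$h{\left(L \right)} = 2 L$
$l{\left(p \right)} = 3$ ($l{\left(p \right)} = 2 + 1 = 3$)
$Y{\left(G,Q \right)} = -2 + G$ ($Y{\left(G,Q \right)} = G + 2 \left(-1\right) = G - 2 = -2 + G$)
$S{\left(w,g \right)} = -2 - g + 2 g w$ ($S{\left(w,g \right)} = -2 - \left(- 2 g w + g\right) = -2 - \left(g - 2 g w\right) = -2 + \left(- g + 2 g w\right) = -2 - g + 2 g w$)
$\left(S{\left(-2,3 \right)} + Y{\left(-1,l{\left(4 \right)} \right)}\right)^{2} = \left(\left(-2 - 3 + 2 \cdot 3 \left(-2\right)\right) - 3\right)^{2} = \left(\left(-2 - 3 - 12\right) - 3\right)^{2} = \left(-17 - 3\right)^{2} = \left(-20\right)^{2} = 400$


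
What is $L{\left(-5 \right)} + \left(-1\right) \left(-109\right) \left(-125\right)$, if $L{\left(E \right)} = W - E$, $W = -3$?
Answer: $-13623$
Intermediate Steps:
$L{\left(E \right)} = -3 - E$
$L{\left(-5 \right)} + \left(-1\right) \left(-109\right) \left(-125\right) = \left(-3 - -5\right) + \left(-1\right) \left(-109\right) \left(-125\right) = \left(-3 + 5\right) + 109 \left(-125\right) = 2 - 13625 = -13623$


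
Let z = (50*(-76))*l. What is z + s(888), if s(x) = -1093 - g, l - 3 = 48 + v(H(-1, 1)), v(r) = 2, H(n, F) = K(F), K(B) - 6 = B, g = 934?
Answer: -203427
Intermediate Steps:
K(B) = 6 + B
H(n, F) = 6 + F
l = 53 (l = 3 + (48 + 2) = 3 + 50 = 53)
s(x) = -2027 (s(x) = -1093 - 1*934 = -1093 - 934 = -2027)
z = -201400 (z = (50*(-76))*53 = -3800*53 = -201400)
z + s(888) = -201400 - 2027 = -203427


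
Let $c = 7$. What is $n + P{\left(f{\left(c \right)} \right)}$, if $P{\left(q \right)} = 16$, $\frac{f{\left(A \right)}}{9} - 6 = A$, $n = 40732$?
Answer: $40748$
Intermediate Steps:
$f{\left(A \right)} = 54 + 9 A$
$n + P{\left(f{\left(c \right)} \right)} = 40732 + 16 = 40748$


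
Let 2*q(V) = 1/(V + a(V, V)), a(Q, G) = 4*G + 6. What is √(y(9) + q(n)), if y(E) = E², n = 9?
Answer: √842826/102 ≈ 9.0005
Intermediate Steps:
a(Q, G) = 6 + 4*G
q(V) = 1/(2*(6 + 5*V)) (q(V) = 1/(2*(V + (6 + 4*V))) = 1/(2*(6 + 5*V)))
√(y(9) + q(n)) = √(9² + 1/(2*(6 + 5*9))) = √(81 + 1/(2*(6 + 45))) = √(81 + (½)/51) = √(81 + (½)*(1/51)) = √(81 + 1/102) = √(8263/102) = √842826/102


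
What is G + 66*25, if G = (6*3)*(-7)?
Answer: 1524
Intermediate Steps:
G = -126 (G = 18*(-7) = -126)
G + 66*25 = -126 + 66*25 = -126 + 1650 = 1524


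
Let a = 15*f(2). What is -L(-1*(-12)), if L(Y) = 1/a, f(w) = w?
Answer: -1/30 ≈ -0.033333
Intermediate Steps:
a = 30 (a = 15*2 = 30)
L(Y) = 1/30
-L(-1*(-12)) = -1*1/30 = -1/30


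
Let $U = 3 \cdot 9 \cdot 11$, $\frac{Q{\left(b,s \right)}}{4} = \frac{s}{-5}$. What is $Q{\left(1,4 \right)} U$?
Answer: $- \frac{4752}{5} \approx -950.4$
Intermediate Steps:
$Q{\left(b,s \right)} = - \frac{4 s}{5}$ ($Q{\left(b,s \right)} = 4 \frac{s}{-5} = 4 s \left(- \frac{1}{5}\right) = 4 \left(- \frac{s}{5}\right) = - \frac{4 s}{5}$)
$U = 297$ ($U = 27 \cdot 11 = 297$)
$Q{\left(1,4 \right)} U = \left(- \frac{4}{5}\right) 4 \cdot 297 = \left(- \frac{16}{5}\right) 297 = - \frac{4752}{5}$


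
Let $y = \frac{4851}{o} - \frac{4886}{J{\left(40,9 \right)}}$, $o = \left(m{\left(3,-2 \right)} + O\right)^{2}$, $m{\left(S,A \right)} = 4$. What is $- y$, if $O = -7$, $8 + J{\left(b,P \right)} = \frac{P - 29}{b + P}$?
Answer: $- \frac{230741}{206} \approx -1120.1$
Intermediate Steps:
$J{\left(b,P \right)} = -8 + \frac{-29 + P}{P + b}$ ($J{\left(b,P \right)} = -8 + \frac{P - 29}{b + P} = -8 + \frac{-29 + P}{P + b}$)
$o = 9$ ($o = \left(4 - 7\right)^{2} = \left(-3\right)^{2} = 9$)
$y = \frac{230741}{206}$ ($y = \frac{4851}{9} - \frac{4886}{\frac{1}{9 + 40} \left(-29 - 320 - 63\right)} = 4851 \cdot \frac{1}{9} - \frac{4886}{\frac{1}{49} \left(-29 - 320 - 63\right)} = 539 - \frac{4886}{\frac{1}{49} \left(-412\right)} = 539 - \frac{4886}{- \frac{412}{49}} = 539 - - \frac{119707}{206} = 539 + \frac{119707}{206} = \frac{230741}{206} \approx 1120.1$)
$- y = \left(-1\right) \frac{230741}{206} = - \frac{230741}{206}$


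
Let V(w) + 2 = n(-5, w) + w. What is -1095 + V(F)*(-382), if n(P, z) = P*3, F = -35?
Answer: 18769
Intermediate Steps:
n(P, z) = 3*P
V(w) = -17 + w (V(w) = -2 + (3*(-5) + w) = -2 + (-15 + w) = -17 + w)
-1095 + V(F)*(-382) = -1095 + (-17 - 35)*(-382) = -1095 - 52*(-382) = -1095 + 19864 = 18769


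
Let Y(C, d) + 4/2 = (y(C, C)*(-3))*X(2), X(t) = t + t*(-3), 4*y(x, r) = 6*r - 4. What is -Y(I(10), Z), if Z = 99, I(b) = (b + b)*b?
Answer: -3586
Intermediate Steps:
y(x, r) = -1 + 3*r/2 (y(x, r) = (6*r - 4)/4 = (-4 + 6*r)/4 = -1 + 3*r/2)
X(t) = -2*t (X(t) = t - 3*t = -2*t)
I(b) = 2*b² (I(b) = (2*b)*b = 2*b²)
Y(C, d) = -14 + 18*C (Y(C, d) = -2 + ((-1 + 3*C/2)*(-3))*(-2*2) = -2 + (3 - 9*C/2)*(-4) = -2 + (-12 + 18*C) = -14 + 18*C)
-Y(I(10), Z) = -(-14 + 18*(2*10²)) = -(-14 + 18*(2*100)) = -(-14 + 18*200) = -(-14 + 3600) = -1*3586 = -3586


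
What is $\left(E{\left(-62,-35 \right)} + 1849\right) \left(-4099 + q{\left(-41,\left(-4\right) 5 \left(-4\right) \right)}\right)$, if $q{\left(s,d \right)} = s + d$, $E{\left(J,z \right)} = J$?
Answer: $-7255220$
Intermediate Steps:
$q{\left(s,d \right)} = d + s$
$\left(E{\left(-62,-35 \right)} + 1849\right) \left(-4099 + q{\left(-41,\left(-4\right) 5 \left(-4\right) \right)}\right) = \left(-62 + 1849\right) \left(-4099 - \left(41 - \left(-4\right) 5 \left(-4\right)\right)\right) = 1787 \left(-4099 - -39\right) = 1787 \left(-4099 + \left(80 - 41\right)\right) = 1787 \left(-4099 + 39\right) = 1787 \left(-4060\right) = -7255220$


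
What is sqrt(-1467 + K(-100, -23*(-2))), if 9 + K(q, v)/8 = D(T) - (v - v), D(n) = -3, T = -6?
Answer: I*sqrt(1563) ≈ 39.535*I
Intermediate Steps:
K(q, v) = -96 (K(q, v) = -72 + 8*(-3 - (v - v)) = -72 + 8*(-3 - 1*0) = -72 + 8*(-3 + 0) = -72 + 8*(-3) = -72 - 24 = -96)
sqrt(-1467 + K(-100, -23*(-2))) = sqrt(-1467 - 96) = sqrt(-1563) = I*sqrt(1563)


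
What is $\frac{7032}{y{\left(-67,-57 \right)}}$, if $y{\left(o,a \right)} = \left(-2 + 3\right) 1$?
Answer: $7032$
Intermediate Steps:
$y{\left(o,a \right)} = 1$ ($y{\left(o,a \right)} = 1 \cdot 1 = 1$)
$\frac{7032}{y{\left(-67,-57 \right)}} = \frac{7032}{1} = 7032 \cdot 1 = 7032$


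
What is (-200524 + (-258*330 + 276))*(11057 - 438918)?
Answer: 122106395068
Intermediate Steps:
(-200524 + (-258*330 + 276))*(11057 - 438918) = (-200524 + (-85140 + 276))*(-427861) = (-200524 - 84864)*(-427861) = -285388*(-427861) = 122106395068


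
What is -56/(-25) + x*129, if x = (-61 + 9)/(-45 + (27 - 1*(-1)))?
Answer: 168652/425 ≈ 396.83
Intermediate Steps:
x = 52/17 (x = -52/(-45 + (27 + 1)) = -52/(-45 + 28) = -52/(-17) = -52*(-1/17) = 52/17 ≈ 3.0588)
-56/(-25) + x*129 = -56/(-25) + (52/17)*129 = -56*(-1/25) + 6708/17 = 56/25 + 6708/17 = 168652/425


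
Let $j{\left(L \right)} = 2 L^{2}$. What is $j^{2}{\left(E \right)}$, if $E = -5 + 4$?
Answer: $4$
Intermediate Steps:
$E = -1$
$j^{2}{\left(E \right)} = \left(2 \left(-1\right)^{2}\right)^{2} = \left(2 \cdot 1\right)^{2} = 2^{2} = 4$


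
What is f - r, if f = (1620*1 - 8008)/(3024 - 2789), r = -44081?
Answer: 10352647/235 ≈ 44054.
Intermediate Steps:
f = -6388/235 (f = (1620 - 8008)/235 = -6388*1/235 = -6388/235 ≈ -27.183)
f - r = -6388/235 - 1*(-44081) = -6388/235 + 44081 = 10352647/235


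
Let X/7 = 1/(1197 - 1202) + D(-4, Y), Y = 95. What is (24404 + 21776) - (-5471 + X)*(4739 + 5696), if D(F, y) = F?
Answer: 57442854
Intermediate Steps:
X = -147/5 (X = 7*(1/(1197 - 1202) - 4) = 7*(1/(-5) - 4) = 7*(-⅕ - 4) = 7*(-21/5) = -147/5 ≈ -29.400)
(24404 + 21776) - (-5471 + X)*(4739 + 5696) = (24404 + 21776) - (-5471 - 147/5)*(4739 + 5696) = 46180 - (-27502)*10435/5 = 46180 - 1*(-57396674) = 46180 + 57396674 = 57442854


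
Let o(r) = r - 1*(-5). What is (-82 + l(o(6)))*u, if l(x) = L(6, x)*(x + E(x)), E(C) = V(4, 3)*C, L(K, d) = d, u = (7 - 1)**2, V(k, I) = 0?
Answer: 1404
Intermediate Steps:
u = 36 (u = 6**2 = 36)
o(r) = 5 + r (o(r) = r + 5 = 5 + r)
E(C) = 0 (E(C) = 0*C = 0)
l(x) = x**2 (l(x) = x*(x + 0) = x*x = x**2)
(-82 + l(o(6)))*u = (-82 + (5 + 6)**2)*36 = (-82 + 11**2)*36 = (-82 + 121)*36 = 39*36 = 1404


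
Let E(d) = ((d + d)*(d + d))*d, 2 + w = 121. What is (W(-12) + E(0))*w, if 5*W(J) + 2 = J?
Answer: -1666/5 ≈ -333.20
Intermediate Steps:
w = 119 (w = -2 + 121 = 119)
E(d) = 4*d**3 (E(d) = ((2*d)*(2*d))*d = (4*d**2)*d = 4*d**3)
W(J) = -2/5 + J/5
(W(-12) + E(0))*w = ((-2/5 + (1/5)*(-12)) + 4*0**3)*119 = ((-2/5 - 12/5) + 4*0)*119 = (-14/5 + 0)*119 = -14/5*119 = -1666/5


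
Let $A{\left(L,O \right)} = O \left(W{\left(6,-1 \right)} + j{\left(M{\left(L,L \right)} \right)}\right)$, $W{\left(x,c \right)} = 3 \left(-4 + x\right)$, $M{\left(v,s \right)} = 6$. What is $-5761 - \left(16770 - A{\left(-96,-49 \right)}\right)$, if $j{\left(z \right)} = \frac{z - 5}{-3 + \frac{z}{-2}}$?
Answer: $- \frac{136901}{6} \approx -22817.0$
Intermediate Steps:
$W{\left(x,c \right)} = -12 + 3 x$
$j{\left(z \right)} = \frac{-5 + z}{-3 - \frac{z}{2}}$ ($j{\left(z \right)} = \frac{-5 + z}{-3 + z \left(- \frac{1}{2}\right)} = \frac{-5 + z}{-3 - \frac{z}{2}}$)
$A{\left(L,O \right)} = \frac{35 O}{6}$ ($A{\left(L,O \right)} = O \left(\left(-12 + 3 \cdot 6\right) + \frac{2 \left(5 - 6\right)}{6 + 6}\right) = O \left(\left(-12 + 18\right) + \frac{2 \left(5 - 6\right)}{12}\right) = O \left(6 + 2 \cdot \frac{1}{12} \left(-1\right)\right) = O \left(6 - \frac{1}{6}\right) = O \frac{35}{6} = \frac{35 O}{6}$)
$-5761 - \left(16770 - A{\left(-96,-49 \right)}\right) = -5761 - \left(16770 - \frac{35}{6} \left(-49\right)\right) = -5761 - \left(16770 - - \frac{1715}{6}\right) = -5761 - \left(16770 + \frac{1715}{6}\right) = -5761 - \frac{102335}{6} = - \frac{136901}{6}$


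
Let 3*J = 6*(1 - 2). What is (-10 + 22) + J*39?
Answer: -66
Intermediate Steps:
J = -2 (J = (6*(1 - 2))/3 = (6*(-1))/3 = (⅓)*(-6) = -2)
(-10 + 22) + J*39 = (-10 + 22) - 2*39 = 12 - 78 = -66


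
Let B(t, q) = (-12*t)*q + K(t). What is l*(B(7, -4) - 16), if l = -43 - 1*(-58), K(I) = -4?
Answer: 4740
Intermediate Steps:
l = 15 (l = -43 + 58 = 15)
B(t, q) = -4 - 12*q*t (B(t, q) = (-12*t)*q - 4 = -12*q*t - 4 = -4 - 12*q*t)
l*(B(7, -4) - 16) = 15*((-4 - 12*(-4)*7) - 16) = 15*((-4 + 336) - 16) = 15*(332 - 16) = 15*316 = 4740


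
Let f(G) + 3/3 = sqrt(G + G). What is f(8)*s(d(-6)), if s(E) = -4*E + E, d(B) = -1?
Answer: 9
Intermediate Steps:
f(G) = -1 + sqrt(2)*sqrt(G) (f(G) = -1 + sqrt(G + G) = -1 + sqrt(2*G) = -1 + sqrt(2)*sqrt(G))
s(E) = -3*E
f(8)*s(d(-6)) = (-1 + sqrt(2)*sqrt(8))*(-3*(-1)) = (-1 + sqrt(2)*(2*sqrt(2)))*3 = (-1 + 4)*3 = 3*3 = 9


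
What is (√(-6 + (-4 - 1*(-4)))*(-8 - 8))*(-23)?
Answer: 368*I*√6 ≈ 901.41*I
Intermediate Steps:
(√(-6 + (-4 - 1*(-4)))*(-8 - 8))*(-23) = (√(-6 + (-4 + 4))*(-16))*(-23) = (√(-6 + 0)*(-16))*(-23) = (√(-6)*(-16))*(-23) = ((I*√6)*(-16))*(-23) = -16*I*√6*(-23) = 368*I*√6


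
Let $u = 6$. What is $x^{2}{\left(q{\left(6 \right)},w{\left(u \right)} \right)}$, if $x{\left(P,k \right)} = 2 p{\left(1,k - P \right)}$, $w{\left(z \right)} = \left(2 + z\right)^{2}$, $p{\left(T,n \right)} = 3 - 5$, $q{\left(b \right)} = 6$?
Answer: $16$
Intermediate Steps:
$p{\left(T,n \right)} = -2$
$x{\left(P,k \right)} = -4$ ($x{\left(P,k \right)} = 2 \left(-2\right) = -4$)
$x^{2}{\left(q{\left(6 \right)},w{\left(u \right)} \right)} = \left(-4\right)^{2} = 16$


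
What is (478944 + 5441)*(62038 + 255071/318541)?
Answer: 9572368720563165/318541 ≈ 3.0051e+10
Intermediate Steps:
(478944 + 5441)*(62038 + 255071/318541) = 484385*(62038 + 255071*(1/318541)) = 484385*(62038 + 255071/318541) = 484385*(19761901629/318541) = 9572368720563165/318541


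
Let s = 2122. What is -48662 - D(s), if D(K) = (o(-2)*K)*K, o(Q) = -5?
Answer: 22465758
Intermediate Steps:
D(K) = -5*K² (D(K) = (-5*K)*K = -5*K²)
-48662 - D(s) = -48662 - (-5)*2122² = -48662 - (-5)*4502884 = -48662 - 1*(-22514420) = -48662 + 22514420 = 22465758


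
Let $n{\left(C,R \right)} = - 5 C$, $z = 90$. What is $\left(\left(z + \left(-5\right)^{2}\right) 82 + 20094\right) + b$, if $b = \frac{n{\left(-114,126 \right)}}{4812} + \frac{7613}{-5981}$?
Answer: $\frac{141614063857}{4796762} \approx 29523.0$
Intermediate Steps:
$b = - \frac{5537431}{4796762}$ ($b = \frac{\left(-5\right) \left(-114\right)}{4812} + \frac{7613}{-5981} = 570 \cdot \frac{1}{4812} + 7613 \left(- \frac{1}{5981}\right) = \frac{95}{802} - \frac{7613}{5981} = - \frac{5537431}{4796762} \approx -1.1544$)
$\left(\left(z + \left(-5\right)^{2}\right) 82 + 20094\right) + b = \left(\left(90 + \left(-5\right)^{2}\right) 82 + 20094\right) - \frac{5537431}{4796762} = \left(\left(90 + 25\right) 82 + 20094\right) - \frac{5537431}{4796762} = \left(115 \cdot 82 + 20094\right) - \frac{5537431}{4796762} = \left(9430 + 20094\right) - \frac{5537431}{4796762} = 29524 - \frac{5537431}{4796762} = \frac{141614063857}{4796762}$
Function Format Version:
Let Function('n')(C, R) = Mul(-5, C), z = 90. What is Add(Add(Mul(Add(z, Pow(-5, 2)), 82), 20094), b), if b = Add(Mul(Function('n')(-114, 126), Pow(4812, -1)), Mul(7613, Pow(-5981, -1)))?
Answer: Rational(141614063857, 4796762) ≈ 29523.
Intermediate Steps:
b = Rational(-5537431, 4796762) (b = Add(Mul(Mul(-5, -114), Pow(4812, -1)), Mul(7613, Pow(-5981, -1))) = Add(Mul(570, Rational(1, 4812)), Mul(7613, Rational(-1, 5981))) = Add(Rational(95, 802), Rational(-7613, 5981)) = Rational(-5537431, 4796762) ≈ -1.1544)
Add(Add(Mul(Add(z, Pow(-5, 2)), 82), 20094), b) = Add(Add(Mul(Add(90, Pow(-5, 2)), 82), 20094), Rational(-5537431, 4796762)) = Add(Add(Mul(Add(90, 25), 82), 20094), Rational(-5537431, 4796762)) = Add(Add(Mul(115, 82), 20094), Rational(-5537431, 4796762)) = Add(Add(9430, 20094), Rational(-5537431, 4796762)) = Add(29524, Rational(-5537431, 4796762)) = Rational(141614063857, 4796762)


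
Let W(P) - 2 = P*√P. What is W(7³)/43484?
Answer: 1/21742 + 343*√7/6212 ≈ 0.14613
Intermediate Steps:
W(P) = 2 + P^(3/2) (W(P) = 2 + P*√P = 2 + P^(3/2))
W(7³)/43484 = (2 + (7³)^(3/2))/43484 = (2 + 343^(3/2))*(1/43484) = (2 + 2401*√7)*(1/43484) = 1/21742 + 343*√7/6212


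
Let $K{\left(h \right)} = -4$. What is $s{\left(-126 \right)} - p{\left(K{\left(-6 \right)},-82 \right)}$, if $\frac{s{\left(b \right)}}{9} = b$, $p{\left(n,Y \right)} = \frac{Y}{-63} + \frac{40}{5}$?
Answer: $- \frac{72028}{63} \approx -1143.3$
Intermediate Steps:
$p{\left(n,Y \right)} = 8 - \frac{Y}{63}$ ($p{\left(n,Y \right)} = Y \left(- \frac{1}{63}\right) + 40 \cdot \frac{1}{5} = - \frac{Y}{63} + 8 = 8 - \frac{Y}{63}$)
$s{\left(b \right)} = 9 b$
$s{\left(-126 \right)} - p{\left(K{\left(-6 \right)},-82 \right)} = 9 \left(-126\right) - \left(8 - - \frac{82}{63}\right) = -1134 - \left(8 + \frac{82}{63}\right) = -1134 - \frac{586}{63} = - \frac{72028}{63}$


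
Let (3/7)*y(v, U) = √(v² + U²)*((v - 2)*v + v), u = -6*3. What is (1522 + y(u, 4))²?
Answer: 218829844 + 4858224*√85 ≈ 2.6362e+8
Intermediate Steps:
u = -18
y(v, U) = 7*√(U² + v²)*(v + v*(-2 + v))/3 (y(v, U) = 7*(√(v² + U²)*((v - 2)*v + v))/3 = 7*(√(U² + v²)*((-2 + v)*v + v))/3 = 7*(√(U² + v²)*(v*(-2 + v) + v))/3 = 7*(√(U² + v²)*(v + v*(-2 + v)))/3 = 7*√(U² + v²)*(v + v*(-2 + v))/3)
(1522 + y(u, 4))² = (1522 + (7/3)*(-18)*√(4² + (-18)²)*(-1 - 18))² = (1522 + (7/3)*(-18)*√(16 + 324)*(-19))² = (1522 + (7/3)*(-18)*√340*(-19))² = (1522 + (7/3)*(-18)*(2*√85)*(-19))² = (1522 + 1596*√85)²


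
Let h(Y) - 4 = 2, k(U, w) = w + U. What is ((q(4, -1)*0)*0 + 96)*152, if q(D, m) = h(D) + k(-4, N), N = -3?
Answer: 14592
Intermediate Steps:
k(U, w) = U + w
h(Y) = 6 (h(Y) = 4 + 2 = 6)
q(D, m) = -1 (q(D, m) = 6 + (-4 - 3) = 6 - 7 = -1)
((q(4, -1)*0)*0 + 96)*152 = (-1*0*0 + 96)*152 = (0*0 + 96)*152 = (0 + 96)*152 = 96*152 = 14592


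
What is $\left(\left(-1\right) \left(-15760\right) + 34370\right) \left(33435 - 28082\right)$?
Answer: $268345890$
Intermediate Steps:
$\left(\left(-1\right) \left(-15760\right) + 34370\right) \left(33435 - 28082\right) = \left(15760 + 34370\right) 5353 = 50130 \cdot 5353 = 268345890$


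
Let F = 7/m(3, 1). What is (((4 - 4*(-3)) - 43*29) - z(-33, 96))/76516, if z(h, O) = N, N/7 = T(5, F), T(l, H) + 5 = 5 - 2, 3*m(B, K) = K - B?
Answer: -1217/76516 ≈ -0.015905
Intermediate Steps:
m(B, K) = -B/3 + K/3 (m(B, K) = (K - B)/3 = -B/3 + K/3)
F = -21/2 (F = 7/(-1/3*3 + (1/3)*1) = 7/(-1 + 1/3) = 7/(-2/3) = 7*(-3/2) = -21/2 ≈ -10.500)
T(l, H) = -2 (T(l, H) = -5 + (5 - 2) = -5 + 3 = -2)
N = -14 (N = 7*(-2) = -14)
z(h, O) = -14
(((4 - 4*(-3)) - 43*29) - z(-33, 96))/76516 = (((4 - 4*(-3)) - 43*29) - 1*(-14))/76516 = (((4 + 12) - 1247) + 14)*(1/76516) = ((16 - 1247) + 14)*(1/76516) = (-1231 + 14)*(1/76516) = -1217*1/76516 = -1217/76516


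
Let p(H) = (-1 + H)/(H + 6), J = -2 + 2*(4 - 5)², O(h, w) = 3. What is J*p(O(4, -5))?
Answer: 0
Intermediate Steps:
J = 0 (J = -2 + 2*(-1)² = -2 + 2*1 = -2 + 2 = 0)
p(H) = (-1 + H)/(6 + H)
J*p(O(4, -5)) = 0*((-1 + 3)/(6 + 3)) = 0*(2/9) = 0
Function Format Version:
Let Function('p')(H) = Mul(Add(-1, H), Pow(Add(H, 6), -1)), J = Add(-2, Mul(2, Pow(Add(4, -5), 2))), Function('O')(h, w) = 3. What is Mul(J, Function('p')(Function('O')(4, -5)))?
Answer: 0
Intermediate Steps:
J = 0 (J = Add(-2, Mul(2, Pow(-1, 2))) = Add(-2, Mul(2, 1)) = Add(-2, 2) = 0)
Function('p')(H) = Mul(Pow(Add(6, H), -1), Add(-1, H)) (Function('p')(H) = Mul(Add(-1, H), Pow(Add(6, H), -1)) = Mul(Pow(Add(6, H), -1), Add(-1, H)))
Mul(J, Function('p')(Function('O')(4, -5))) = Mul(0, Mul(Pow(Add(6, 3), -1), Add(-1, 3))) = Mul(0, Mul(Pow(9, -1), 2)) = Mul(0, Mul(Rational(1, 9), 2)) = Mul(0, Rational(2, 9)) = 0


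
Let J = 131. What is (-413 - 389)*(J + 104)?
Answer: -188470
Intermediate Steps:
(-413 - 389)*(J + 104) = (-413 - 389)*(131 + 104) = -802*235 = -188470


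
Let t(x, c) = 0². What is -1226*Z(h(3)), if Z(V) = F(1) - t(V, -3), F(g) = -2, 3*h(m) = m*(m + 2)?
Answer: 2452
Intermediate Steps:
t(x, c) = 0
h(m) = m*(2 + m)/3 (h(m) = (m*(m + 2))/3 = (m*(2 + m))/3 = m*(2 + m)/3)
Z(V) = -2 (Z(V) = -2 - 1*0 = -2 + 0 = -2)
-1226*Z(h(3)) = -1226*(-2) = 2452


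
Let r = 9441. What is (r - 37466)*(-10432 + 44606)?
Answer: -957726350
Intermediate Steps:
(r - 37466)*(-10432 + 44606) = (9441 - 37466)*(-10432 + 44606) = -28025*34174 = -957726350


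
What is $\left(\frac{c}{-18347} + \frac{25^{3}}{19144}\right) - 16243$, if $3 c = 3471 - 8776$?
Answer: $- \frac{17114367181127}{1053704904} \approx -16242.0$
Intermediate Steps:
$c = - \frac{5305}{3}$ ($c = \frac{3471 - 8776}{3} = \frac{1}{3} \left(-5305\right) = - \frac{5305}{3} \approx -1768.3$)
$\left(\frac{c}{-18347} + \frac{25^{3}}{19144}\right) - 16243 = \left(- \frac{5305}{3 \left(-18347\right)} + \frac{25^{3}}{19144}\right) - 16243 = \left(\left(- \frac{5305}{3}\right) \left(- \frac{1}{18347}\right) + 15625 \cdot \frac{1}{19144}\right) - 16243 = \left(\frac{5305}{55041} + \frac{15625}{19144}\right) - 16243 = \frac{961574545}{1053704904} - 16243 = - \frac{17114367181127}{1053704904}$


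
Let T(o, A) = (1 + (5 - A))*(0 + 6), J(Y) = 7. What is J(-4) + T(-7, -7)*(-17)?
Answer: -1319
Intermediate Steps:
T(o, A) = 36 - 6*A (T(o, A) = (6 - A)*6 = 36 - 6*A)
J(-4) + T(-7, -7)*(-17) = 7 + (36 - 6*(-7))*(-17) = 7 + (36 + 42)*(-17) = 7 + 78*(-17) = 7 - 1326 = -1319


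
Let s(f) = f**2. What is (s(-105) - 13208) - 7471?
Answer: -9654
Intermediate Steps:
(s(-105) - 13208) - 7471 = ((-105)**2 - 13208) - 7471 = (11025 - 13208) - 7471 = -2183 - 7471 = -9654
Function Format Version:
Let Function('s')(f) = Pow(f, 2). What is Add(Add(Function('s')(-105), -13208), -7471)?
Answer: -9654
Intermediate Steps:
Add(Add(Function('s')(-105), -13208), -7471) = Add(Add(Pow(-105, 2), -13208), -7471) = Add(Add(11025, -13208), -7471) = Add(-2183, -7471) = -9654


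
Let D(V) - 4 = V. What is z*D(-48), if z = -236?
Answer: 10384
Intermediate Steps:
D(V) = 4 + V
z*D(-48) = -236*(4 - 48) = -236*(-44) = 10384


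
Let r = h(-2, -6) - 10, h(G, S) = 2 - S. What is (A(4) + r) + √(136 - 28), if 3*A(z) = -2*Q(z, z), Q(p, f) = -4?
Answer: ⅔ + 6*√3 ≈ 11.059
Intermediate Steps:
A(z) = 8/3 (A(z) = (-2*(-4))/3 = (⅓)*8 = 8/3)
r = -2 (r = (2 - 1*(-6)) - 10 = (2 + 6) - 10 = 8 - 10 = -2)
(A(4) + r) + √(136 - 28) = (8/3 - 2) + √(136 - 28) = ⅔ + √108 = ⅔ + 6*√3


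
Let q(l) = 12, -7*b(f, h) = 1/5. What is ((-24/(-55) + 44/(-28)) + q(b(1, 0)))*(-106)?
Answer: -443398/385 ≈ -1151.7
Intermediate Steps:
b(f, h) = -1/35 (b(f, h) = -⅐/5 = -⅐*⅕ = -1/35)
((-24/(-55) + 44/(-28)) + q(b(1, 0)))*(-106) = ((-24/(-55) + 44/(-28)) + 12)*(-106) = ((-24*(-1/55) + 44*(-1/28)) + 12)*(-106) = ((24/55 - 11/7) + 12)*(-106) = (-437/385 + 12)*(-106) = (4183/385)*(-106) = -443398/385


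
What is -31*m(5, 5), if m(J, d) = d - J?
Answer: 0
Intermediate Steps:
-31*m(5, 5) = -31*(5 - 1*5) = -31*(5 - 5) = -31*0 = 0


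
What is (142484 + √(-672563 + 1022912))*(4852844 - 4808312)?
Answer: 6345097488 + 44532*√350349 ≈ 6.3715e+9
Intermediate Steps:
(142484 + √(-672563 + 1022912))*(4852844 - 4808312) = (142484 + √350349)*44532 = 6345097488 + 44532*√350349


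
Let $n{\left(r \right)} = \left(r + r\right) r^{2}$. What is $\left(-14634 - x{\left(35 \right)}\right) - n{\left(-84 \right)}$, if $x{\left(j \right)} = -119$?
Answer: $1170893$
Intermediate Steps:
$n{\left(r \right)} = 2 r^{3}$ ($n{\left(r \right)} = 2 r r^{2} = 2 r^{3}$)
$\left(-14634 - x{\left(35 \right)}\right) - n{\left(-84 \right)} = \left(-14634 - -119\right) - 2 \left(-84\right)^{3} = \left(-14634 + 119\right) - 2 \left(-592704\right) = -14515 - -1185408 = -14515 + 1185408 = 1170893$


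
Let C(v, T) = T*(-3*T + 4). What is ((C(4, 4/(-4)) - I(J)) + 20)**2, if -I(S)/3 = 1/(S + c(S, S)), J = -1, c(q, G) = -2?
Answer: 144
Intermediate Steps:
C(v, T) = T*(4 - 3*T)
I(S) = -3/(-2 + S) (I(S) = -3/(S - 2) = -3/(-2 + S))
((C(4, 4/(-4)) - I(J)) + 20)**2 = (((4/(-4))*(4 - 12/(-4)) - (-3)/(-2 - 1)) + 20)**2 = (((4*(-1/4))*(4 - 12*(-1)/4) - (-3)/(-3)) + 20)**2 = ((-(4 - 3*(-1)) - (-3)*(-1)/3) + 20)**2 = ((-(4 + 3) - 1*1) + 20)**2 = ((-1*7 - 1) + 20)**2 = ((-7 - 1) + 20)**2 = (-8 + 20)**2 = 12**2 = 144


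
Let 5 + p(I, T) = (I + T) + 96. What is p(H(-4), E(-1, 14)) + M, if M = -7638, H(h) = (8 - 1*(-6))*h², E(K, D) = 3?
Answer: -7320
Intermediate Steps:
H(h) = 14*h² (H(h) = (8 + 6)*h² = 14*h²)
p(I, T) = 91 + I + T (p(I, T) = -5 + ((I + T) + 96) = -5 + (96 + I + T) = 91 + I + T)
p(H(-4), E(-1, 14)) + M = (91 + 14*(-4)² + 3) - 7638 = (91 + 14*16 + 3) - 7638 = (91 + 224 + 3) - 7638 = 318 - 7638 = -7320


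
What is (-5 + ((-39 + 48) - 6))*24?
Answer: -48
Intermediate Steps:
(-5 + ((-39 + 48) - 6))*24 = (-5 + (9 - 6))*24 = (-5 + 3)*24 = -2*24 = -48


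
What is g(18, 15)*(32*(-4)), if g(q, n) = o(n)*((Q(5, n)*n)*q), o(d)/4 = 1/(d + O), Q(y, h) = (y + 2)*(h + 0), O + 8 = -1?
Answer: -2419200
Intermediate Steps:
O = -9 (O = -8 - 1 = -9)
Q(y, h) = h*(2 + y) (Q(y, h) = (2 + y)*h = h*(2 + y))
o(d) = 4/(-9 + d) (o(d) = 4/(d - 9) = 4/(-9 + d))
g(q, n) = 28*q*n**2/(-9 + n) (g(q, n) = (4/(-9 + n))*(((n*(2 + 5))*n)*q) = (4/(-9 + n))*(((n*7)*n)*q) = (4/(-9 + n))*(((7*n)*n)*q) = (4/(-9 + n))*((7*n**2)*q) = (4/(-9 + n))*(7*q*n**2) = 28*q*n**2/(-9 + n))
g(18, 15)*(32*(-4)) = (28*18*15**2/(-9 + 15))*(32*(-4)) = (28*18*225/6)*(-128) = (28*18*225*(1/6))*(-128) = 18900*(-128) = -2419200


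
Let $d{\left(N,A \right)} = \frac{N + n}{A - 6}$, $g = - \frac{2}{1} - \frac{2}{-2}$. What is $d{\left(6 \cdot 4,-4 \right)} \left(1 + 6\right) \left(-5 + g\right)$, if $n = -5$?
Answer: $\frac{399}{5} \approx 79.8$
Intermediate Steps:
$g = -1$ ($g = \left(-2\right) 1 - -1 = -2 + 1 = -1$)
$d{\left(N,A \right)} = \frac{-5 + N}{-6 + A}$ ($d{\left(N,A \right)} = \frac{N - 5}{A - 6} = \frac{-5 + N}{-6 + A}$)
$d{\left(6 \cdot 4,-4 \right)} \left(1 + 6\right) \left(-5 + g\right) = \frac{-5 + 6 \cdot 4}{-6 - 4} \left(1 + 6\right) \left(-5 - 1\right) = \frac{-5 + 24}{-10} \cdot 7 \left(-6\right) = \left(- \frac{1}{10}\right) 19 \left(-42\right) = \left(- \frac{19}{10}\right) \left(-42\right) = \frac{399}{5}$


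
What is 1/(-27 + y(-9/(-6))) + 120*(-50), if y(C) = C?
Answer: -306002/51 ≈ -6000.0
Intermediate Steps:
1/(-27 + y(-9/(-6))) + 120*(-50) = 1/(-27 - 9/(-6)) + 120*(-50) = 1/(-27 - 9*(-⅙)) - 6000 = 1/(-27 + 3/2) - 6000 = 1/(-51/2) - 6000 = -2/51 - 6000 = -306002/51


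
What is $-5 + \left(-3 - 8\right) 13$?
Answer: $-148$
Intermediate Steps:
$-5 + \left(-3 - 8\right) 13 = -5 - 143 = -148$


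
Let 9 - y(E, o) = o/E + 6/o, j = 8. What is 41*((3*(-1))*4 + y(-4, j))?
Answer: -287/4 ≈ -71.750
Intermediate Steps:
y(E, o) = 9 - 6/o - o/E (y(E, o) = 9 - (o/E + 6/o) = 9 - (6/o + o/E) = 9 + (-6/o - o/E) = 9 - 6/o - o/E)
41*((3*(-1))*4 + y(-4, j)) = 41*((3*(-1))*4 + (9 - 6/8 - 1*8/(-4))) = 41*(-3*4 + (9 - 6*⅛ - 1*8*(-¼))) = 41*(-12 + (9 - ¾ + 2)) = 41*(-12 + 41/4) = 41*(-7/4) = -287/4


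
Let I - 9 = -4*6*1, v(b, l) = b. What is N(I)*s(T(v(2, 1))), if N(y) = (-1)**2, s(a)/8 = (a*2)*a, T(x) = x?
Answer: 64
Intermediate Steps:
s(a) = 16*a**2 (s(a) = 8*((a*2)*a) = 8*((2*a)*a) = 8*(2*a**2) = 16*a**2)
I = -15 (I = 9 - 4*6*1 = 9 - 24*1 = 9 - 24 = -15)
N(y) = 1
N(I)*s(T(v(2, 1))) = 1*(16*2**2) = 1*(16*4) = 1*64 = 64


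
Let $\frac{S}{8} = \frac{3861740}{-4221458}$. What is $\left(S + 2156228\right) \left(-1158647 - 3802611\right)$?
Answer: $- \frac{22579665121814171016}{2110729} \approx -1.0698 \cdot 10^{13}$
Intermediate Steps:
$S = - \frac{15446960}{2110729}$ ($S = 8 \frac{3861740}{-4221458} = 8 \cdot 3861740 \left(- \frac{1}{4221458}\right) = 8 \left(- \frac{1930870}{2110729}\right) = - \frac{15446960}{2110729} \approx -7.3183$)
$\left(S + 2156228\right) \left(-1158647 - 3802611\right) = \left(- \frac{15446960}{2110729} + 2156228\right) \left(-1158647 - 3802611\right) = \frac{4551197523252}{2110729} \left(-4961258\right) = - \frac{22579665121814171016}{2110729}$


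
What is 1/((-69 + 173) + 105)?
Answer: 1/209 ≈ 0.0047847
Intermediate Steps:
1/((-69 + 173) + 105) = 1/(104 + 105) = 1/209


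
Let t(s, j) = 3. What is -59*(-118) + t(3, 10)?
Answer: 6965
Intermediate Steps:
-59*(-118) + t(3, 10) = -59*(-118) + 3 = 6962 + 3 = 6965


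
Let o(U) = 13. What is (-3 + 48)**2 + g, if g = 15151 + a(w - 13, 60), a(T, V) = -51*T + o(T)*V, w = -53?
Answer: 21322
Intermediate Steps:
a(T, V) = -51*T + 13*V
g = 19297 (g = 15151 + (-51*(-53 - 13) + 13*60) = 15151 + (-51*(-66) + 780) = 15151 + (3366 + 780) = 15151 + 4146 = 19297)
(-3 + 48)**2 + g = (-3 + 48)**2 + 19297 = 45**2 + 19297 = 2025 + 19297 = 21322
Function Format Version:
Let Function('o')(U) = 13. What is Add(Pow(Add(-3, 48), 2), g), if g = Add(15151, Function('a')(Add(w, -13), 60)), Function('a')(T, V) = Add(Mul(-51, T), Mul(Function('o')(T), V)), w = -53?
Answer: 21322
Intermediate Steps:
Function('a')(T, V) = Add(Mul(-51, T), Mul(13, V))
g = 19297 (g = Add(15151, Add(Mul(-51, Add(-53, -13)), Mul(13, 60))) = Add(15151, Add(Mul(-51, -66), 780)) = Add(15151, Add(3366, 780)) = Add(15151, 4146) = 19297)
Add(Pow(Add(-3, 48), 2), g) = Add(Pow(Add(-3, 48), 2), 19297) = Add(Pow(45, 2), 19297) = Add(2025, 19297) = 21322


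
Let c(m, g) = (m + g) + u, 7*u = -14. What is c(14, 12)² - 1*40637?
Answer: -40061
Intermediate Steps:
u = -2 (u = (⅐)*(-14) = -2)
c(m, g) = -2 + g + m (c(m, g) = (m + g) - 2 = (g + m) - 2 = -2 + g + m)
c(14, 12)² - 1*40637 = (-2 + 12 + 14)² - 1*40637 = 24² - 40637 = 576 - 40637 = -40061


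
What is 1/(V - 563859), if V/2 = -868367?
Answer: -1/2300593 ≈ -4.3467e-7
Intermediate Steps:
V = -1736734 (V = 2*(-868367) = -1736734)
1/(V - 563859) = 1/(-1736734 - 563859) = 1/(-2300593) = -1/2300593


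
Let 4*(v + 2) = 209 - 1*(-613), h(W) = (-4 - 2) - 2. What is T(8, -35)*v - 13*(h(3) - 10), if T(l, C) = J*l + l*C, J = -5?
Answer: -64886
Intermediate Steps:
h(W) = -8 (h(W) = -6 - 2 = -8)
T(l, C) = -5*l + C*l (T(l, C) = -5*l + l*C = -5*l + C*l)
v = 407/2 (v = -2 + (209 - 1*(-613))/4 = -2 + (209 + 613)/4 = -2 + (1/4)*822 = -2 + 411/2 = 407/2 ≈ 203.50)
T(8, -35)*v - 13*(h(3) - 10) = (8*(-5 - 35))*(407/2) - 13*(-8 - 10) = (8*(-40))*(407/2) - 13*(-18) = -320*407/2 + 234 = -65120 + 234 = -64886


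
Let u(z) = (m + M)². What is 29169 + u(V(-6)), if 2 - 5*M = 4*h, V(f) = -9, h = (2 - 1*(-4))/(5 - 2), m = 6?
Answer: 729801/25 ≈ 29192.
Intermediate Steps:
h = 2 (h = (2 + 4)/3 = 6*(⅓) = 2)
M = -6/5 (M = ⅖ - 4*2/5 = ⅖ - ⅕*8 = ⅖ - 8/5 = -6/5 ≈ -1.2000)
u(z) = 576/25 (u(z) = (6 - 6/5)² = (24/5)² = 576/25)
29169 + u(V(-6)) = 29169 + 576/25 = 729801/25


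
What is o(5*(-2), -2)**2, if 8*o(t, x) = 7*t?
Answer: 1225/16 ≈ 76.563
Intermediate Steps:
o(t, x) = 7*t/8 (o(t, x) = (7*t)/8 = 7*t/8)
o(5*(-2), -2)**2 = (7*(5*(-2))/8)**2 = ((7/8)*(-10))**2 = (-35/4)**2 = 1225/16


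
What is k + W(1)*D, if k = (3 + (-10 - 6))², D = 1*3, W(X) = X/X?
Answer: 172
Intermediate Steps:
W(X) = 1
D = 3
k = 169 (k = (3 - 16)² = (-13)² = 169)
k + W(1)*D = 169 + 1*3 = 169 + 3 = 172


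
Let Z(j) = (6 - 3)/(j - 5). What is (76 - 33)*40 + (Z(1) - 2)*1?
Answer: 6869/4 ≈ 1717.3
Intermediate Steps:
Z(j) = 3/(-5 + j)
(76 - 33)*40 + (Z(1) - 2)*1 = (76 - 33)*40 + (3/(-5 + 1) - 2)*1 = 43*40 + (3/(-4) - 2)*1 = 1720 + (3*(-¼) - 2)*1 = 1720 + (-¾ - 2)*1 = 1720 - 11/4*1 = 1720 - 11/4 = 6869/4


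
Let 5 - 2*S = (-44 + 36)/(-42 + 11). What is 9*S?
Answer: 1323/62 ≈ 21.339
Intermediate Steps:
S = 147/62 (S = 5/2 - (-44 + 36)/(2*(-42 + 11)) = 5/2 - (-4)/(-31) = 5/2 - (-4)*(-1)/31 = 5/2 - ½*8/31 = 5/2 - 4/31 = 147/62 ≈ 2.3710)
9*S = 9*(147/62) = 1323/62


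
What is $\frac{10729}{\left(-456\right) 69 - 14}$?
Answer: $- \frac{10729}{31478} \approx -0.34084$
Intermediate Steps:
$\frac{10729}{\left(-456\right) 69 - 14} = \frac{10729}{-31464 - 14} = \frac{10729}{-31478} = 10729 \left(- \frac{1}{31478}\right) = - \frac{10729}{31478}$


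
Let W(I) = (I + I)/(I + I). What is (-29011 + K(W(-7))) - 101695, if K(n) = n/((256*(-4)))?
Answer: -133842945/1024 ≈ -1.3071e+5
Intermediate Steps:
W(I) = 1 (W(I) = (2*I)/((2*I)) = (2*I)*(1/(2*I)) = 1)
K(n) = -n/1024 (K(n) = n/(-1024) = n*(-1/1024) = -n/1024)
(-29011 + K(W(-7))) - 101695 = (-29011 - 1/1024*1) - 101695 = (-29011 - 1/1024) - 101695 = -29707265/1024 - 101695 = -133842945/1024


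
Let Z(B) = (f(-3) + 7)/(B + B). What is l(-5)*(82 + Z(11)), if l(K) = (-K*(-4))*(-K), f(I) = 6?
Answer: -90850/11 ≈ -8259.1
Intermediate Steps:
Z(B) = 13/(2*B) (Z(B) = (6 + 7)/(B + B) = 13/((2*B)) = 13*(1/(2*B)) = 13/(2*B))
l(K) = -4*K² (l(K) = (-(-4)*K)*(-K) = (4*K)*(-K) = -4*K²)
l(-5)*(82 + Z(11)) = (-4*(-5)²)*(82 + (13/2)/11) = (-4*25)*(82 + (13/2)*(1/11)) = -100*(82 + 13/22) = -100*1817/22 = -90850/11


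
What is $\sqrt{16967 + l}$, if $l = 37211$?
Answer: $\sqrt{54178} \approx 232.76$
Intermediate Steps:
$\sqrt{16967 + l} = \sqrt{16967 + 37211} = \sqrt{54178}$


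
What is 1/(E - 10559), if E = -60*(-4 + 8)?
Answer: -1/10799 ≈ -9.2601e-5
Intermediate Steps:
E = -240 (E = -60*4 = -240)
1/(E - 10559) = 1/(-240 - 10559) = 1/(-10799) = -1/10799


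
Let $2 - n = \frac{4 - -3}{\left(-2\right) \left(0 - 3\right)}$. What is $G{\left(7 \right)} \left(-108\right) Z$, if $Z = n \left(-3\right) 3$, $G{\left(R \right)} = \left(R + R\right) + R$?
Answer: $17010$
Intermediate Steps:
$n = \frac{5}{6}$ ($n = 2 - \frac{4 - -3}{\left(-2\right) \left(0 - 3\right)} = 2 - \frac{4 + 3}{\left(-2\right) \left(-3\right)} = 2 - \frac{7}{6} = \frac{5}{6} \approx 0.83333$)
$G{\left(R \right)} = 3 R$ ($G{\left(R \right)} = 2 R + R = 3 R$)
$Z = - \frac{15}{2}$ ($Z = \frac{5}{6} \left(-3\right) 3 = \left(- \frac{5}{2}\right) 3 = - \frac{15}{2} \approx -7.5$)
$G{\left(7 \right)} \left(-108\right) Z = 3 \cdot 7 \left(-108\right) \left(- \frac{15}{2}\right) = 21 \left(-108\right) \left(- \frac{15}{2}\right) = \left(-2268\right) \left(- \frac{15}{2}\right) = 17010$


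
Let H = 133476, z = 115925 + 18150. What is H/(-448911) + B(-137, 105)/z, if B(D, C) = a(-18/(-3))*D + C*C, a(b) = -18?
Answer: -127306843/647180025 ≈ -0.19671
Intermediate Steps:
z = 134075
B(D, C) = C² - 18*D (B(D, C) = -18*D + C*C = -18*D + C² = C² - 18*D)
H/(-448911) + B(-137, 105)/z = 133476/(-448911) + (105² - 18*(-137))/134075 = 133476*(-1/448911) + (11025 + 2466)*(1/134075) = -44492/149637 + 13491*(1/134075) = -44492/149637 + 13491/134075 = -127306843/647180025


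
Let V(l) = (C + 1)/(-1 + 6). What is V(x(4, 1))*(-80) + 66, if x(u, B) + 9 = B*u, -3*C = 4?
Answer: 214/3 ≈ 71.333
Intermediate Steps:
C = -4/3 (C = -1/3*4 = -4/3 ≈ -1.3333)
x(u, B) = -9 + B*u
V(l) = -1/15 (V(l) = (-4/3 + 1)/(-1 + 6) = -1/3/5 = -1/3*1/5 = -1/15)
V(x(4, 1))*(-80) + 66 = -1/15*(-80) + 66 = 16/3 + 66 = 214/3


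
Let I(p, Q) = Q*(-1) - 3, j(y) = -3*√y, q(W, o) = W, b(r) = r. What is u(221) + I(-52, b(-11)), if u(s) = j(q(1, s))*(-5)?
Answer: 23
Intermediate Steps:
u(s) = 15 (u(s) = -3*√1*(-5) = -3*1*(-5) = -3*(-5) = 15)
I(p, Q) = -3 - Q (I(p, Q) = -Q - 3 = -3 - Q)
u(221) + I(-52, b(-11)) = 15 + (-3 - 1*(-11)) = 15 + (-3 + 11) = 15 + 8 = 23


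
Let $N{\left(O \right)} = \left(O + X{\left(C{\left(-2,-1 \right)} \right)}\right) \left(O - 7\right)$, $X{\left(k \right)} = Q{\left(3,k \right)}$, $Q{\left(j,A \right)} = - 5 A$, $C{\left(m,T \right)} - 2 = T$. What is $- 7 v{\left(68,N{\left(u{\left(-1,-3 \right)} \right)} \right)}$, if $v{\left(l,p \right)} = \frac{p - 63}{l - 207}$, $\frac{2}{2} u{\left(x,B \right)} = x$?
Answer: $- \frac{105}{139} \approx -0.7554$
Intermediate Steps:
$C{\left(m,T \right)} = 2 + T$
$u{\left(x,B \right)} = x$
$X{\left(k \right)} = - 5 k$
$N{\left(O \right)} = \left(-7 + O\right) \left(-5 + O\right)$ ($N{\left(O \right)} = \left(O - 5 \left(2 - 1\right)\right) \left(O - 7\right) = \left(O - 5\right) \left(-7 + O\right) = \left(-5 + O\right) \left(-7 + O\right) = \left(-7 + O\right) \left(-5 + O\right)$)
$v{\left(l,p \right)} = \frac{-63 + p}{-207 + l}$
$- 7 v{\left(68,N{\left(u{\left(-1,-3 \right)} \right)} \right)} = - 7 \frac{-63 + \left(35 + \left(-1\right)^{2} - -12\right)}{-207 + 68} = - 7 \frac{-63 + \left(35 + 1 + 12\right)}{-139} = - 7 \left(- \frac{-63 + 48}{139}\right) = - 7 \left(\left(- \frac{1}{139}\right) \left(-15\right)\right) = \left(-7\right) \frac{15}{139} = - \frac{105}{139}$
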